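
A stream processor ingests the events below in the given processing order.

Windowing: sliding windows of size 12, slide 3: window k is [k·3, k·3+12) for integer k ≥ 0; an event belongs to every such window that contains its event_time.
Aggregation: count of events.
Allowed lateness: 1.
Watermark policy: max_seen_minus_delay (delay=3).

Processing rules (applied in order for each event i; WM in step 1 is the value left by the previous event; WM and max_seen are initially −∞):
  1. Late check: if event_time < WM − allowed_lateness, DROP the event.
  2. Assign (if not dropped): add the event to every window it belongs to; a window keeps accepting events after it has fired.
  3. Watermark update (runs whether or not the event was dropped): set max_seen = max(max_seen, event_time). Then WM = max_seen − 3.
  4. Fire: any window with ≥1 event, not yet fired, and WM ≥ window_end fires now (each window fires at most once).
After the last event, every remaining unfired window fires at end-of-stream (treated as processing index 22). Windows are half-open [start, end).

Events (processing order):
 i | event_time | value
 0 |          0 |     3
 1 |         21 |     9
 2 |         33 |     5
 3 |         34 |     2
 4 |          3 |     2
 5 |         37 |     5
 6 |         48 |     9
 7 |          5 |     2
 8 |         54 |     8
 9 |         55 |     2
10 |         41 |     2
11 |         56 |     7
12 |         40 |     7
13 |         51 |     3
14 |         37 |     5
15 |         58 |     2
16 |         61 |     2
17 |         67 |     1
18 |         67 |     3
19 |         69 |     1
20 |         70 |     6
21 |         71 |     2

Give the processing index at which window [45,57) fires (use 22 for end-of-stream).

16

i=0 t=0 v=3: → [0,12); WM=-3
i=1 t=21 v=9: → [21,33),[18,30),[15,27),[12,24); WM=18; [0,12) fires=1
i=2 t=33 v=5: → [33,45),[30,42),[27,39),[24,36); WM=30; [12,24) fires=1 [15,27) fires=1 [18,30) fires=1
i=3 t=34 v=2: → [33,45),[30,42),[27,39),[24,36); WM=31
i=4 t=3 v=2: DROP (t<31-1); WM=31
i=5 t=37 v=5: → [36,48),[33,45),[30,42),[27,39); WM=34; [21,33) fires=1
i=6 t=48 v=9: → [48,60),[45,57),[42,54),[39,51); WM=45; [24,36) fires=2 [27,39) fires=3 [30,42) fires=3 [33,45) fires=3
i=7 t=5 v=2: DROP (t<45-1); WM=45
i=8 t=54 v=8: → [54,66),[51,63),[48,60),[45,57); WM=51; [36,48) fires=1 [39,51) fires=1
i=9 t=55 v=2: → [54,66),[51,63),[48,60),[45,57); WM=52
i=10 t=41 v=2: DROP (t<52-1); WM=52
i=11 t=56 v=7: → [54,66),[51,63),[48,60),[45,57); WM=53
i=12 t=40 v=7: DROP (t<53-1); WM=53
i=13 t=51 v=3: DROP (t<53-1); WM=53
i=14 t=37 v=5: DROP (t<53-1); WM=53
i=15 t=58 v=2: → [57,69),[54,66),[51,63),[48,60); WM=55; [42,54) fires=1
i=16 t=61 v=2: → [60,72),[57,69),[54,66),[51,63); WM=58; [45,57) fires=4
i=17 t=67 v=1: → [66,78),[63,75),[60,72),[57,69); WM=64; [48,60) fires=5 [51,63) fires=5
i=18 t=67 v=3: → [66,78),[63,75),[60,72),[57,69); WM=64
i=19 t=69 v=1: → [69,81),[66,78),[63,75),[60,72); WM=66; [54,66) fires=5
i=20 t=70 v=6: → [69,81),[66,78),[63,75),[60,72); WM=67
i=21 t=71 v=2: → [69,81),[66,78),[63,75),[60,72); WM=68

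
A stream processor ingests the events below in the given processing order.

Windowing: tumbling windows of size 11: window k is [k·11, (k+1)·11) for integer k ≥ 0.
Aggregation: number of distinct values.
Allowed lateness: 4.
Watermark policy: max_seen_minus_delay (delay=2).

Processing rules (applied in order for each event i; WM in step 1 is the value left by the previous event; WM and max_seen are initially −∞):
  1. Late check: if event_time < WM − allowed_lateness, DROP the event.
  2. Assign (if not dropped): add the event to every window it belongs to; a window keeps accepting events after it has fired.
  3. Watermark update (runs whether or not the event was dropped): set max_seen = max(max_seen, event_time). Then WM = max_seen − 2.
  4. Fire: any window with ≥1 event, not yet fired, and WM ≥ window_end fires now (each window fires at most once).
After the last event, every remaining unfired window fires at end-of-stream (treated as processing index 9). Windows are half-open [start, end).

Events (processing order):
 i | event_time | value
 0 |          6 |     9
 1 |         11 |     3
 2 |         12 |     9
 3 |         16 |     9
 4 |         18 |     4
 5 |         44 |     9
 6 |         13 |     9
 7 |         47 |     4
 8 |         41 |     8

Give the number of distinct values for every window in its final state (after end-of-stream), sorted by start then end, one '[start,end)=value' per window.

i=0 t=6 v=9: → [0,11); WM=4
i=1 t=11 v=3: → [11,22); WM=9
i=2 t=12 v=9: → [11,22); WM=10
i=3 t=16 v=9: → [11,22); WM=14; [0,11) fires=1
i=4 t=18 v=4: → [11,22); WM=16
i=5 t=44 v=9: → [44,55); WM=42; [11,22) fires=3
i=6 t=13 v=9: DROP (t<42-4); WM=42
i=7 t=47 v=4: → [44,55); WM=45
i=8 t=41 v=8: → [33,44); WM=45; [33,44) fires=1

[0,11)=1 [11,22)=3 [33,44)=1 [44,55)=2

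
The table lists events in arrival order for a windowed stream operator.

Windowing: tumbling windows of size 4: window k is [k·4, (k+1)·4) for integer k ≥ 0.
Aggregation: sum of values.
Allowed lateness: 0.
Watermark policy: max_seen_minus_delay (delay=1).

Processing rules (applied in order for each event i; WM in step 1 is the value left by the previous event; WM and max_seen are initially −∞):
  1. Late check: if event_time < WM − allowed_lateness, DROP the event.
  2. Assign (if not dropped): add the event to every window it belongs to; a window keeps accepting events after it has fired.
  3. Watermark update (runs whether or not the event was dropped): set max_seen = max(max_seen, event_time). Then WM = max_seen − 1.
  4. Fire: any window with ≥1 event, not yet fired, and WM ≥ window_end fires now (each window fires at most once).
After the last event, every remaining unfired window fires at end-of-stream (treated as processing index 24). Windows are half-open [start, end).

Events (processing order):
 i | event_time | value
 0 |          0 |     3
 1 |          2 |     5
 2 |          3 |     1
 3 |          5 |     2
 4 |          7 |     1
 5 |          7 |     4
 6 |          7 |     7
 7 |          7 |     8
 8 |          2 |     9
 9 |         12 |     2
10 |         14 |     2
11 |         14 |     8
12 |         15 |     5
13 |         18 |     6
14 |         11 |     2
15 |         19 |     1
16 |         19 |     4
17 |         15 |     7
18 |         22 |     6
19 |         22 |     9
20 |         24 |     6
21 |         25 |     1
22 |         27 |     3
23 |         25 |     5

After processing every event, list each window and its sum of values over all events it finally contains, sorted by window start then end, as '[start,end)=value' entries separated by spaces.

[0,4)=9 [4,8)=22 [12,16)=17 [16,20)=11 [20,24)=15 [24,28)=10

i=0 t=0 v=3: → [0,4); WM=-1
i=1 t=2 v=5: → [0,4); WM=1
i=2 t=3 v=1: → [0,4); WM=2
i=3 t=5 v=2: → [4,8); WM=4; [0,4) fires=9
i=4 t=7 v=1: → [4,8); WM=6
i=5 t=7 v=4: → [4,8); WM=6
i=6 t=7 v=7: → [4,8); WM=6
i=7 t=7 v=8: → [4,8); WM=6
i=8 t=2 v=9: DROP (t<6-0); WM=6
i=9 t=12 v=2: → [12,16); WM=11; [4,8) fires=22
i=10 t=14 v=2: → [12,16); WM=13
i=11 t=14 v=8: → [12,16); WM=13
i=12 t=15 v=5: → [12,16); WM=14
i=13 t=18 v=6: → [16,20); WM=17; [12,16) fires=17
i=14 t=11 v=2: DROP (t<17-0); WM=17
i=15 t=19 v=1: → [16,20); WM=18
i=16 t=19 v=4: → [16,20); WM=18
i=17 t=15 v=7: DROP (t<18-0); WM=18
i=18 t=22 v=6: → [20,24); WM=21; [16,20) fires=11
i=19 t=22 v=9: → [20,24); WM=21
i=20 t=24 v=6: → [24,28); WM=23
i=21 t=25 v=1: → [24,28); WM=24; [20,24) fires=15
i=22 t=27 v=3: → [24,28); WM=26
i=23 t=25 v=5: DROP (t<26-0); WM=26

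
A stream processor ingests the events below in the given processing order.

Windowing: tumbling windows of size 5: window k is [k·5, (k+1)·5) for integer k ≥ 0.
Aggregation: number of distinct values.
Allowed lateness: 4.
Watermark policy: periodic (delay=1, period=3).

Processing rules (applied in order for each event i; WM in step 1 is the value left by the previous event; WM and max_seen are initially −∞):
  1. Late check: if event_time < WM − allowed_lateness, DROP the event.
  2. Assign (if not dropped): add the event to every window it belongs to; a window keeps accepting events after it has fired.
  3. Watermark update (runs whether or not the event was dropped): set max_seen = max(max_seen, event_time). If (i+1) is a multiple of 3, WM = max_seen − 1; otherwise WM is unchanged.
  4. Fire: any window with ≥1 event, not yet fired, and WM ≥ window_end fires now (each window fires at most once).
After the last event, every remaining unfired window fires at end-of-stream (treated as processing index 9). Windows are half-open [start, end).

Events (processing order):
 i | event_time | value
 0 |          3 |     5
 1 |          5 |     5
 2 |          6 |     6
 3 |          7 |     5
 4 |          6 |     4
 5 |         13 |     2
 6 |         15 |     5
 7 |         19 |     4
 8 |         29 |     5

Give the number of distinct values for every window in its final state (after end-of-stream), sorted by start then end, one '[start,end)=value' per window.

[0,5)=1 [5,10)=3 [10,15)=1 [15,20)=2 [25,30)=1

i=0 t=3 v=5: → [0,5); WM=−∞
i=1 t=5 v=5: → [5,10); WM=−∞
i=2 t=6 v=6: → [5,10); WM=5; [0,5) fires=1
i=3 t=7 v=5: → [5,10); WM=5
i=4 t=6 v=4: → [5,10); WM=5
i=5 t=13 v=2: → [10,15); WM=12; [5,10) fires=3
i=6 t=15 v=5: → [15,20); WM=12
i=7 t=19 v=4: → [15,20); WM=12
i=8 t=29 v=5: → [25,30); WM=28; [10,15) fires=1 [15,20) fires=2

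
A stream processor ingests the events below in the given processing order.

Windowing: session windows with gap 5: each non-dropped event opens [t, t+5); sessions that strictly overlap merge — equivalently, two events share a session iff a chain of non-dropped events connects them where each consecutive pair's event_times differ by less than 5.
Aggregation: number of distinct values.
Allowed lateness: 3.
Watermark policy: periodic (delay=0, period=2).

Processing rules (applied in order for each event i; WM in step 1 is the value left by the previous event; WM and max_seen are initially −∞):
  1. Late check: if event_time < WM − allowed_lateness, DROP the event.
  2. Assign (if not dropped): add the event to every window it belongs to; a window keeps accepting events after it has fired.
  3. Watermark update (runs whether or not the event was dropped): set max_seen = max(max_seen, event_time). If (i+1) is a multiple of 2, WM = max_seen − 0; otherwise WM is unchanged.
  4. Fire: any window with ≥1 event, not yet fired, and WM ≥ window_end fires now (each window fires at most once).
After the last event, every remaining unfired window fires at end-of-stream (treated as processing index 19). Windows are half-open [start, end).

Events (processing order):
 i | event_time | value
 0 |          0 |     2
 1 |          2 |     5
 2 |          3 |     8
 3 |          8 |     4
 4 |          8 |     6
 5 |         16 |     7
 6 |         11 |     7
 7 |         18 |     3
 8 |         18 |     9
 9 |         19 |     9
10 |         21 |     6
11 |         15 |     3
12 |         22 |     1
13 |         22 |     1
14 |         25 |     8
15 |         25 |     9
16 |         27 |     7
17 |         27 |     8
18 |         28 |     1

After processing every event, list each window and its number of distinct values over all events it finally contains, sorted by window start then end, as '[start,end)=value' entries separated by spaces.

i=0 t=0 v=2: → [0,5); WM=−∞
i=1 t=2 v=5: → [0,7); WM=2
i=2 t=3 v=8: → [0,8); WM=2
i=3 t=8 v=4: → [8,13); WM=8
i=4 t=8 v=6: → [8,13); WM=8
i=5 t=16 v=7: → [16,21); WM=16
i=6 t=11 v=7: DROP (t<16-3); WM=16
i=7 t=18 v=3: → [16,23); WM=18
i=8 t=18 v=9: → [16,23); WM=18
i=9 t=19 v=9: → [16,24); WM=19
i=10 t=21 v=6: → [16,26); WM=19
i=11 t=15 v=3: DROP (t<19-3); WM=21
i=12 t=22 v=1: → [16,27); WM=21
i=13 t=22 v=1: → [16,27); WM=22
i=14 t=25 v=8: → [16,30); WM=22
i=15 t=25 v=9: → [16,30); WM=25
i=16 t=27 v=7: → [16,32); WM=25
i=17 t=27 v=8: → [16,32); WM=27
i=18 t=28 v=1: → [16,33); WM=27

[0,8)=3 [8,13)=2 [16,33)=6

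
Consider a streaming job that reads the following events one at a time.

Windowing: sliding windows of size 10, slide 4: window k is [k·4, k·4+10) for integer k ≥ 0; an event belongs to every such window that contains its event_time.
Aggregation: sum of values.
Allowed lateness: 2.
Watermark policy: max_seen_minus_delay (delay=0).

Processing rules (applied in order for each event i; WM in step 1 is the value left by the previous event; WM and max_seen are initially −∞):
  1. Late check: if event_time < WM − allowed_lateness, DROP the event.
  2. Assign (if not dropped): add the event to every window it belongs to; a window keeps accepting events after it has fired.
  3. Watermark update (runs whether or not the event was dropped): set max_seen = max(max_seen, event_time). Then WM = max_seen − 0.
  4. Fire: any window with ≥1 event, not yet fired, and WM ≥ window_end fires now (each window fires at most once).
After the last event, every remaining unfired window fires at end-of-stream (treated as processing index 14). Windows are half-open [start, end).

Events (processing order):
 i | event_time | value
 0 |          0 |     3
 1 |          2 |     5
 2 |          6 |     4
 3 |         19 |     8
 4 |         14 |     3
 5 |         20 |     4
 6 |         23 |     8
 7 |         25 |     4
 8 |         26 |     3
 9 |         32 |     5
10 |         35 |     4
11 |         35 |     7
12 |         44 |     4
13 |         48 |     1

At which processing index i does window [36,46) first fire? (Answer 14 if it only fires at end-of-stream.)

13

i=0 t=0 v=3: → [0,10); WM=0
i=1 t=2 v=5: → [0,10); WM=2
i=2 t=6 v=4: → [4,14),[0,10); WM=6
i=3 t=19 v=8: → [16,26),[12,22); WM=19; [0,10) fires=12 [4,14) fires=4
i=4 t=14 v=3: DROP (t<19-2); WM=19
i=5 t=20 v=4: → [20,30),[16,26),[12,22); WM=20
i=6 t=23 v=8: → [20,30),[16,26); WM=23; [12,22) fires=12
i=7 t=25 v=4: → [24,34),[20,30),[16,26); WM=25
i=8 t=26 v=3: → [24,34),[20,30); WM=26; [16,26) fires=24
i=9 t=32 v=5: → [32,42),[28,38),[24,34); WM=32; [20,30) fires=19
i=10 t=35 v=4: → [32,42),[28,38); WM=35; [24,34) fires=12
i=11 t=35 v=7: → [32,42),[28,38); WM=35
i=12 t=44 v=4: → [44,54),[40,50),[36,46); WM=44; [28,38) fires=16 [32,42) fires=16
i=13 t=48 v=1: → [48,58),[44,54),[40,50); WM=48; [36,46) fires=4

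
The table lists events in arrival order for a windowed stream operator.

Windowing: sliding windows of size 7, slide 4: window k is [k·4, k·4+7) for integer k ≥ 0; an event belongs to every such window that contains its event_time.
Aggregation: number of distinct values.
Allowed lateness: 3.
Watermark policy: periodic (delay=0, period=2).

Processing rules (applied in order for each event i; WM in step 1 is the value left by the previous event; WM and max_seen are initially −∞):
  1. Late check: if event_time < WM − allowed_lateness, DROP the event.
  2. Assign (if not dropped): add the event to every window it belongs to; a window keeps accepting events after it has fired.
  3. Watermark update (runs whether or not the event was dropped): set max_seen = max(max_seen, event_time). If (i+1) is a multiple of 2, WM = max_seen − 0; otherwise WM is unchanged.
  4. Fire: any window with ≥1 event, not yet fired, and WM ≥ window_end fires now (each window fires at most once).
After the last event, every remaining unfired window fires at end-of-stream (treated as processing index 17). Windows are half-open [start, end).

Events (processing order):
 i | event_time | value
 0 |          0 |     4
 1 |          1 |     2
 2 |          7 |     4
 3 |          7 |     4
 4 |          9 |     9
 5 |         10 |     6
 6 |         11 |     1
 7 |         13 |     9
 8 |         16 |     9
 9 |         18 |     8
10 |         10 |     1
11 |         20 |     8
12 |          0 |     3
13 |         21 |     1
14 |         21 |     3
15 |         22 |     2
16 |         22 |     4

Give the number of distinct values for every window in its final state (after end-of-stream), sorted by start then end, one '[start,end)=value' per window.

i=0 t=0 v=4: → [0,7); WM=−∞
i=1 t=1 v=2: → [0,7); WM=1
i=2 t=7 v=4: → [4,11); WM=1
i=3 t=7 v=4: → [4,11); WM=7; [0,7) fires=2
i=4 t=9 v=9: → [8,15),[4,11); WM=7
i=5 t=10 v=6: → [8,15),[4,11); WM=10
i=6 t=11 v=1: → [8,15); WM=10
i=7 t=13 v=9: → [12,19),[8,15); WM=13; [4,11) fires=3
i=8 t=16 v=9: → [16,23),[12,19); WM=13
i=9 t=18 v=8: → [16,23),[12,19); WM=18; [8,15) fires=3
i=10 t=10 v=1: DROP (t<18-3); WM=18
i=11 t=20 v=8: → [20,27),[16,23); WM=20; [12,19) fires=2
i=12 t=0 v=3: DROP (t<20-3); WM=20
i=13 t=21 v=1: → [20,27),[16,23); WM=21
i=14 t=21 v=3: → [20,27),[16,23); WM=21
i=15 t=22 v=2: → [20,27),[16,23); WM=22
i=16 t=22 v=4: → [20,27),[16,23); WM=22

[0,7)=2 [4,11)=3 [8,15)=3 [12,19)=2 [16,23)=6 [20,27)=5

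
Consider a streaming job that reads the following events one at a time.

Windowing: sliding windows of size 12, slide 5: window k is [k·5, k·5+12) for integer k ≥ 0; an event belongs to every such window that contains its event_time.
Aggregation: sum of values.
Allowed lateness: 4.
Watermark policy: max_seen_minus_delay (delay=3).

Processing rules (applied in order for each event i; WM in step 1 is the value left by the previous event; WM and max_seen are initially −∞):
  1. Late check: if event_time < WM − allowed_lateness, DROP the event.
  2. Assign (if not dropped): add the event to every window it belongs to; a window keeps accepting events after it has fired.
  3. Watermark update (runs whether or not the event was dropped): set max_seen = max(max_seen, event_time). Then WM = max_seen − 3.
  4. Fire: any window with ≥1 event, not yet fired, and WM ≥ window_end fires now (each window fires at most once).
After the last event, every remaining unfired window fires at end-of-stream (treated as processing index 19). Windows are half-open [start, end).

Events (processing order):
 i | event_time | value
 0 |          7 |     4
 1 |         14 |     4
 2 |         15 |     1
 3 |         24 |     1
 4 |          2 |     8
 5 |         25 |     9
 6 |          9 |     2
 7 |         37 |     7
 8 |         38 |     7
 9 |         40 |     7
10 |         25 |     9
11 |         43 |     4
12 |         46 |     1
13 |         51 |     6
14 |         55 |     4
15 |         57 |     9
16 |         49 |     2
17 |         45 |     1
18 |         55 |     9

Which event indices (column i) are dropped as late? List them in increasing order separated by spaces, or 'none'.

i=0 t=7 v=4: → [5,17),[0,12); WM=4
i=1 t=14 v=4: → [10,22),[5,17); WM=11
i=2 t=15 v=1: → [15,27),[10,22),[5,17); WM=12; [0,12) fires=4
i=3 t=24 v=1: → [20,32),[15,27); WM=21; [5,17) fires=9
i=4 t=2 v=8: DROP (t<21-4); WM=21
i=5 t=25 v=9: → [25,37),[20,32),[15,27); WM=22; [10,22) fires=5
i=6 t=9 v=2: DROP (t<22-4); WM=22
i=7 t=37 v=7: → [35,47),[30,42); WM=34; [15,27) fires=11 [20,32) fires=10
i=8 t=38 v=7: → [35,47),[30,42); WM=35
i=9 t=40 v=7: → [40,52),[35,47),[30,42); WM=37; [25,37) fires=9
i=10 t=25 v=9: DROP (t<37-4); WM=37
i=11 t=43 v=4: → [40,52),[35,47); WM=40
i=12 t=46 v=1: → [45,57),[40,52),[35,47); WM=43; [30,42) fires=21
i=13 t=51 v=6: → [50,62),[45,57),[40,52); WM=48; [35,47) fires=26
i=14 t=55 v=4: → [55,67),[50,62),[45,57); WM=52; [40,52) fires=18
i=15 t=57 v=9: → [55,67),[50,62); WM=54
i=16 t=49 v=2: DROP (t<54-4); WM=54
i=17 t=45 v=1: DROP (t<54-4); WM=54
i=18 t=55 v=9: → [55,67),[50,62),[45,57); WM=54

4 6 10 16 17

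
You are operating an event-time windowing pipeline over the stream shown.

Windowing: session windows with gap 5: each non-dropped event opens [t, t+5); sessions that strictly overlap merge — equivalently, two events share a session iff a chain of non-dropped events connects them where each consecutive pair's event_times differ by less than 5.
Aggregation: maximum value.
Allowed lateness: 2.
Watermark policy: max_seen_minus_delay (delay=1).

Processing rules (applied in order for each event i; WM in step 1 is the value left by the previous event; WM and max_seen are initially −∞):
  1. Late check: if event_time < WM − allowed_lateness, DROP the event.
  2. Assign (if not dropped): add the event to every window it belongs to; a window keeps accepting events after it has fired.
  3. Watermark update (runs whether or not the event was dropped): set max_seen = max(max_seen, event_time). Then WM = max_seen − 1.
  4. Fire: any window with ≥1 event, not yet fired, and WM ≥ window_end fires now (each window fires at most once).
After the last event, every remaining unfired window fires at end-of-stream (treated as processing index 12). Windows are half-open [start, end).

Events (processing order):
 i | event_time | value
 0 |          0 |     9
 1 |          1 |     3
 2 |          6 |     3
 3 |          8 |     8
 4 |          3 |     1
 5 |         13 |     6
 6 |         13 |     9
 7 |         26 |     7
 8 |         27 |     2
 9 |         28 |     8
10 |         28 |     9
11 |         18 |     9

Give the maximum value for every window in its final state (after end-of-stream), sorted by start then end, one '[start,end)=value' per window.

i=0 t=0 v=9: → [0,5); WM=-1
i=1 t=1 v=3: → [0,6); WM=0
i=2 t=6 v=3: → [6,11); WM=5
i=3 t=8 v=8: → [6,13); WM=7
i=4 t=3 v=1: DROP (t<7-2); WM=7
i=5 t=13 v=6: → [13,18); WM=12
i=6 t=13 v=9: → [13,18); WM=12
i=7 t=26 v=7: → [26,31); WM=25
i=8 t=27 v=2: → [26,32); WM=26
i=9 t=28 v=8: → [26,33); WM=27
i=10 t=28 v=9: → [26,33); WM=27
i=11 t=18 v=9: DROP (t<27-2); WM=27

[0,6)=9 [6,13)=8 [13,18)=9 [26,33)=9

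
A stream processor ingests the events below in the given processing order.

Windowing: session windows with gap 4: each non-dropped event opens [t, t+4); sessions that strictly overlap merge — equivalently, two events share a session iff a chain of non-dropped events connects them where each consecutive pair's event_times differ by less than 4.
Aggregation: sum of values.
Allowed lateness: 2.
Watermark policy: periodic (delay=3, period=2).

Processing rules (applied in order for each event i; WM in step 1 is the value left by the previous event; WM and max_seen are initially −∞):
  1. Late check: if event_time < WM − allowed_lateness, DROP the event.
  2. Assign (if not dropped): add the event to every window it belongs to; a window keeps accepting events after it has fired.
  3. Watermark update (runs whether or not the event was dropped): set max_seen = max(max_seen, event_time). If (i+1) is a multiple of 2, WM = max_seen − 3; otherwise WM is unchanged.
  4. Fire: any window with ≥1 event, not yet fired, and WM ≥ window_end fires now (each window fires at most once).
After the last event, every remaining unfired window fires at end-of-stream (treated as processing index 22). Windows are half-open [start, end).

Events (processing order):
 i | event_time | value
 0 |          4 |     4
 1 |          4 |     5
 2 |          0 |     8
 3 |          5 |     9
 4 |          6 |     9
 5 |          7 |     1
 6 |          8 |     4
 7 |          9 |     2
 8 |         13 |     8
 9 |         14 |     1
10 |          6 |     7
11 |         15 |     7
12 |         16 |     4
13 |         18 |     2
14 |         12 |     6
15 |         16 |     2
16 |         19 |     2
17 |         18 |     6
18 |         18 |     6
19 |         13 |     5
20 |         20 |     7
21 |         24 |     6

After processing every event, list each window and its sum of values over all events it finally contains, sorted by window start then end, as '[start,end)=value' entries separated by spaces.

[0,4)=8 [4,13)=34 [13,24)=45 [24,28)=6

i=0 t=4 v=4: → [4,8); WM=−∞
i=1 t=4 v=5: → [4,8); WM=1
i=2 t=0 v=8: → [0,4); WM=1
i=3 t=5 v=9: → [4,9); WM=2
i=4 t=6 v=9: → [4,10); WM=2
i=5 t=7 v=1: → [4,11); WM=4
i=6 t=8 v=4: → [4,12); WM=4
i=7 t=9 v=2: → [4,13); WM=6
i=8 t=13 v=8: → [13,17); WM=6
i=9 t=14 v=1: → [13,18); WM=11
i=10 t=6 v=7: DROP (t<11-2); WM=11
i=11 t=15 v=7: → [13,19); WM=12
i=12 t=16 v=4: → [13,20); WM=12
i=13 t=18 v=2: → [13,22); WM=15
i=14 t=12 v=6: DROP (t<15-2); WM=15
i=15 t=16 v=2: → [13,22); WM=15
i=16 t=19 v=2: → [13,23); WM=15
i=17 t=18 v=6: → [13,23); WM=16
i=18 t=18 v=6: → [13,23); WM=16
i=19 t=13 v=5: DROP (t<16-2); WM=16
i=20 t=20 v=7: → [13,24); WM=16
i=21 t=24 v=6: → [24,28); WM=21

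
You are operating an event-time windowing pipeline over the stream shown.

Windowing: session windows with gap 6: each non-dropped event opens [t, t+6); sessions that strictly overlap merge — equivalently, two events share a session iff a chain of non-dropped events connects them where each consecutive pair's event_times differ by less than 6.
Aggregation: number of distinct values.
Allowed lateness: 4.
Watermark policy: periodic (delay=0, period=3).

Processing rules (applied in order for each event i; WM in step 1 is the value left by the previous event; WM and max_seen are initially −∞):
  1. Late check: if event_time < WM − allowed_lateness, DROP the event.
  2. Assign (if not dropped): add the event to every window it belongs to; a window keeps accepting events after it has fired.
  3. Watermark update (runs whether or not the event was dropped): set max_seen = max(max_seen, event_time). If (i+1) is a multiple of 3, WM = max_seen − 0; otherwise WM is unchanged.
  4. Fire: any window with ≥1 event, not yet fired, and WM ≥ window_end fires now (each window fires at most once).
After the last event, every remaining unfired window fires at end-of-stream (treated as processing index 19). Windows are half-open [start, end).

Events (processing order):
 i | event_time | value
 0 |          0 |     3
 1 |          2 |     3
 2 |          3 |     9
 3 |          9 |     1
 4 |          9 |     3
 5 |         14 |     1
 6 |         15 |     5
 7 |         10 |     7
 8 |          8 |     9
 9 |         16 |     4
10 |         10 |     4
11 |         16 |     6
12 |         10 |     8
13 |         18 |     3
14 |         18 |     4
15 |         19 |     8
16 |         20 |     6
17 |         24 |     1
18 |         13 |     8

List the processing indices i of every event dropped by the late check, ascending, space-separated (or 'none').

i=0 t=0 v=3: → [0,6); WM=−∞
i=1 t=2 v=3: → [0,8); WM=−∞
i=2 t=3 v=9: → [0,9); WM=3
i=3 t=9 v=1: → [9,15); WM=3
i=4 t=9 v=3: → [9,15); WM=3
i=5 t=14 v=1: → [9,20); WM=14
i=6 t=15 v=5: → [9,21); WM=14
i=7 t=10 v=7: → [9,21); WM=14
i=8 t=8 v=9: DROP (t<14-4); WM=15
i=9 t=16 v=4: → [9,22); WM=15
i=10 t=10 v=4: DROP (t<15-4); WM=15
i=11 t=16 v=6: → [9,22); WM=16
i=12 t=10 v=8: DROP (t<16-4); WM=16
i=13 t=18 v=3: → [9,24); WM=16
i=14 t=18 v=4: → [9,24); WM=18
i=15 t=19 v=8: → [9,25); WM=18
i=16 t=20 v=6: → [9,26); WM=18
i=17 t=24 v=1: → [9,30); WM=24
i=18 t=13 v=8: DROP (t<24-4); WM=24

8 10 12 18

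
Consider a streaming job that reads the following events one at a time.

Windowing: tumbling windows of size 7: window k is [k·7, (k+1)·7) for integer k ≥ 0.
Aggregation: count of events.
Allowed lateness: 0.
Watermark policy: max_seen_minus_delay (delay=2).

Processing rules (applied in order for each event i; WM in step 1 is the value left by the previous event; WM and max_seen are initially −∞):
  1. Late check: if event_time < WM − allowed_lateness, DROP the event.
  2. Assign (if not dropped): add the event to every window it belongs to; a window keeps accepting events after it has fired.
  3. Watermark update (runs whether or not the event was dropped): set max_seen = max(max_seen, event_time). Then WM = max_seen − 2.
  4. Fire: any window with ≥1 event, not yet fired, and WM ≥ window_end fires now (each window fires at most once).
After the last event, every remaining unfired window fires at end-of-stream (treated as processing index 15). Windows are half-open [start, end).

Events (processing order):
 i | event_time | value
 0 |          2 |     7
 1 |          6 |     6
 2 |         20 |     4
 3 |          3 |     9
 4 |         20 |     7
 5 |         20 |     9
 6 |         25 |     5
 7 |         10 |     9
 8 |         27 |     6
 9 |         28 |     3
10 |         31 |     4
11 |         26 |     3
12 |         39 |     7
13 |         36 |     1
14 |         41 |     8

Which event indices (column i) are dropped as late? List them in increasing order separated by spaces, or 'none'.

i=0 t=2 v=7: → [0,7); WM=0
i=1 t=6 v=6: → [0,7); WM=4
i=2 t=20 v=4: → [14,21); WM=18; [0,7) fires=2
i=3 t=3 v=9: DROP (t<18-0); WM=18
i=4 t=20 v=7: → [14,21); WM=18
i=5 t=20 v=9: → [14,21); WM=18
i=6 t=25 v=5: → [21,28); WM=23; [14,21) fires=3
i=7 t=10 v=9: DROP (t<23-0); WM=23
i=8 t=27 v=6: → [21,28); WM=25
i=9 t=28 v=3: → [28,35); WM=26
i=10 t=31 v=4: → [28,35); WM=29; [21,28) fires=2
i=11 t=26 v=3: DROP (t<29-0); WM=29
i=12 t=39 v=7: → [35,42); WM=37; [28,35) fires=2
i=13 t=36 v=1: DROP (t<37-0); WM=37
i=14 t=41 v=8: → [35,42); WM=39

3 7 11 13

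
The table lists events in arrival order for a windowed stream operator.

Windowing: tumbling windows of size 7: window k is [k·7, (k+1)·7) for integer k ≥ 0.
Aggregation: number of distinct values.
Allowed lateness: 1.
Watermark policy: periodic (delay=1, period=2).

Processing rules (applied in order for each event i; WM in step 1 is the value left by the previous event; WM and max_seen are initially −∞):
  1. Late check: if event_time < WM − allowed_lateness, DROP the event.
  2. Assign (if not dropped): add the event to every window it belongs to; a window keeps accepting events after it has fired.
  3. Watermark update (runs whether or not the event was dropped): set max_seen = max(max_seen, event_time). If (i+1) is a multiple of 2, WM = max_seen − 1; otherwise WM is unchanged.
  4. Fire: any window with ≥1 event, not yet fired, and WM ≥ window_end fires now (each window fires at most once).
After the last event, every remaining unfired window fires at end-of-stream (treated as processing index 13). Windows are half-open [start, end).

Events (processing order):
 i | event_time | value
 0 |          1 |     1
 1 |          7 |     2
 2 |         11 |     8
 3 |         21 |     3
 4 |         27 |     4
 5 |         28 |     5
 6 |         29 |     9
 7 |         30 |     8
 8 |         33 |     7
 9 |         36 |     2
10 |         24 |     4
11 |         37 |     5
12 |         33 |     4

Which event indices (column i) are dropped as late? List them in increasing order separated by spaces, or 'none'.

i=0 t=1 v=1: → [0,7); WM=−∞
i=1 t=7 v=2: → [7,14); WM=6
i=2 t=11 v=8: → [7,14); WM=6
i=3 t=21 v=3: → [21,28); WM=20; [0,7) fires=1 [7,14) fires=2
i=4 t=27 v=4: → [21,28); WM=20
i=5 t=28 v=5: → [28,35); WM=27
i=6 t=29 v=9: → [28,35); WM=27
i=7 t=30 v=8: → [28,35); WM=29; [21,28) fires=2
i=8 t=33 v=7: → [28,35); WM=29
i=9 t=36 v=2: → [35,42); WM=35; [28,35) fires=4
i=10 t=24 v=4: DROP (t<35-1); WM=35
i=11 t=37 v=5: → [35,42); WM=36
i=12 t=33 v=4: DROP (t<36-1); WM=36

10 12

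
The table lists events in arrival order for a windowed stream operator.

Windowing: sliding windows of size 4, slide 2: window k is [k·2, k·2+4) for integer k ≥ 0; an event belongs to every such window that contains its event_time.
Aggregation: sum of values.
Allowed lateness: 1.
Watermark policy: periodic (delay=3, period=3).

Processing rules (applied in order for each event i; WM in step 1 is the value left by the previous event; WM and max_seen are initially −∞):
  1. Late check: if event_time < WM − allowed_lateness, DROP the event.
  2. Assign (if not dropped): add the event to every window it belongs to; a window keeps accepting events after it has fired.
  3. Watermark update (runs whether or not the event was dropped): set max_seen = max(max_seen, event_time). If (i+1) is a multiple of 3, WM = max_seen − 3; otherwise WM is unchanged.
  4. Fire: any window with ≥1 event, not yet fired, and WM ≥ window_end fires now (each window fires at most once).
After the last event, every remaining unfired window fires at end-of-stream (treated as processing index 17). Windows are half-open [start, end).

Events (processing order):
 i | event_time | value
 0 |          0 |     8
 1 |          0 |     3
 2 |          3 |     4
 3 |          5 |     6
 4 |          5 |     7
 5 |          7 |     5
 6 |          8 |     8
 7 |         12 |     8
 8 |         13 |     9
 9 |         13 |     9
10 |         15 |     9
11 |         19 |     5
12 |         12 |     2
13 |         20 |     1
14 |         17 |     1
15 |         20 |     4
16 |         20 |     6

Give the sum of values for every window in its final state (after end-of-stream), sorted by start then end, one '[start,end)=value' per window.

i=0 t=0 v=8: → [0,4); WM=−∞
i=1 t=0 v=3: → [0,4); WM=−∞
i=2 t=3 v=4: → [2,6),[0,4); WM=0
i=3 t=5 v=6: → [4,8),[2,6); WM=0
i=4 t=5 v=7: → [4,8),[2,6); WM=0
i=5 t=7 v=5: → [6,10),[4,8); WM=4; [0,4) fires=15
i=6 t=8 v=8: → [8,12),[6,10); WM=4
i=7 t=12 v=8: → [12,16),[10,14); WM=4
i=8 t=13 v=9: → [12,16),[10,14); WM=10; [2,6) fires=17 [4,8) fires=18 [6,10) fires=13
i=9 t=13 v=9: → [12,16),[10,14); WM=10
i=10 t=15 v=9: → [14,18),[12,16); WM=10
i=11 t=19 v=5: → [18,22),[16,20); WM=16; [8,12) fires=8 [10,14) fires=26 [12,16) fires=35
i=12 t=12 v=2: DROP (t<16-1); WM=16
i=13 t=20 v=1: → [20,24),[18,22); WM=16
i=14 t=17 v=1: → [16,20),[14,18); WM=17
i=15 t=20 v=4: → [20,24),[18,22); WM=17
i=16 t=20 v=6: → [20,24),[18,22); WM=17

[0,4)=15 [2,6)=17 [4,8)=18 [6,10)=13 [8,12)=8 [10,14)=26 [12,16)=35 [14,18)=10 [16,20)=6 [18,22)=16 [20,24)=11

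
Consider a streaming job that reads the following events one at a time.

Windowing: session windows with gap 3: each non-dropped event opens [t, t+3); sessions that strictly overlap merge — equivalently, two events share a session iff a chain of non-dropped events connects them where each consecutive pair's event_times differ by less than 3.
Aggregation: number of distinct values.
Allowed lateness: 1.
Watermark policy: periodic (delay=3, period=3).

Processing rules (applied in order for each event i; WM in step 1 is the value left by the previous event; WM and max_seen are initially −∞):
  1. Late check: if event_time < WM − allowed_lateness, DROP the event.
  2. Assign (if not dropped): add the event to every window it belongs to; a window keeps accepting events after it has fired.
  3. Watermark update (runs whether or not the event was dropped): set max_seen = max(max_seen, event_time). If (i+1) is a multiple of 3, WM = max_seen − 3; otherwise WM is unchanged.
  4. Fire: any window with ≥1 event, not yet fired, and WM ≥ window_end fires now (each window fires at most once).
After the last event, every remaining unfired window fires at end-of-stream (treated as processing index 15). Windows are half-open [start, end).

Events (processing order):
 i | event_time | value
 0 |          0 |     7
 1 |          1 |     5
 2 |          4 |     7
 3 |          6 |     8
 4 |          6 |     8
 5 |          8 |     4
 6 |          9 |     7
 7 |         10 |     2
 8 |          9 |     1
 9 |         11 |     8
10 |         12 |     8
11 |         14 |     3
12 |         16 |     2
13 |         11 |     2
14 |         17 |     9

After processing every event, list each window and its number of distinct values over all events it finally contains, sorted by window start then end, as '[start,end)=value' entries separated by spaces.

i=0 t=0 v=7: → [0,3); WM=−∞
i=1 t=1 v=5: → [0,4); WM=−∞
i=2 t=4 v=7: → [4,7); WM=1
i=3 t=6 v=8: → [4,9); WM=1
i=4 t=6 v=8: → [4,9); WM=1
i=5 t=8 v=4: → [4,11); WM=5
i=6 t=9 v=7: → [4,12); WM=5
i=7 t=10 v=2: → [4,13); WM=5
i=8 t=9 v=1: → [4,13); WM=7
i=9 t=11 v=8: → [4,14); WM=7
i=10 t=12 v=8: → [4,15); WM=7
i=11 t=14 v=3: → [4,17); WM=11
i=12 t=16 v=2: → [4,19); WM=11
i=13 t=11 v=2: → [4,19); WM=11
i=14 t=17 v=9: → [4,20); WM=14

[0,4)=2 [4,20)=7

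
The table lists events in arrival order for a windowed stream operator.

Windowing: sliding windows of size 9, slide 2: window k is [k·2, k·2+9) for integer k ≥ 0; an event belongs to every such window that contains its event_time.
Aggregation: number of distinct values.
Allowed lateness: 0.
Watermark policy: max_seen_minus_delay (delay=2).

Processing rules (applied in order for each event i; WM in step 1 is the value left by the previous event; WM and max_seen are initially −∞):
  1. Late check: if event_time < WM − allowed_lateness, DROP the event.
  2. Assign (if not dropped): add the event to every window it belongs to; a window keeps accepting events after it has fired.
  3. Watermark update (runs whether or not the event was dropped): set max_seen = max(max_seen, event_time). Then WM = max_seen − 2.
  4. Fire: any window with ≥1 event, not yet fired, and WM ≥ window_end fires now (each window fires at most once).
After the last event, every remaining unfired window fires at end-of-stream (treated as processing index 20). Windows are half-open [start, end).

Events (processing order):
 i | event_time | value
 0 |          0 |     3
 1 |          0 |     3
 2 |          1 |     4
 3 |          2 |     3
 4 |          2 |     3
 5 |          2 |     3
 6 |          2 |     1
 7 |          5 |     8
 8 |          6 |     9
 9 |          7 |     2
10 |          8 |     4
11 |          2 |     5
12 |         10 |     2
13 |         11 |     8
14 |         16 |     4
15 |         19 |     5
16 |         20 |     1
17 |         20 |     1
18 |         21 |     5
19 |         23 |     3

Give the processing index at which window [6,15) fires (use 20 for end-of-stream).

15

i=0 t=0 v=3: → [0,9); WM=-2
i=1 t=0 v=3: → [0,9); WM=-2
i=2 t=1 v=4: → [0,9); WM=-1
i=3 t=2 v=3: → [2,11),[0,9); WM=0
i=4 t=2 v=3: → [2,11),[0,9); WM=0
i=5 t=2 v=3: → [2,11),[0,9); WM=0
i=6 t=2 v=1: → [2,11),[0,9); WM=0
i=7 t=5 v=8: → [4,13),[2,11),[0,9); WM=3
i=8 t=6 v=9: → [6,15),[4,13),[2,11),[0,9); WM=4
i=9 t=7 v=2: → [6,15),[4,13),[2,11),[0,9); WM=5
i=10 t=8 v=4: → [8,17),[6,15),[4,13),[2,11),[0,9); WM=6
i=11 t=2 v=5: DROP (t<6-0); WM=6
i=12 t=10 v=2: → [10,19),[8,17),[6,15),[4,13),[2,11); WM=8
i=13 t=11 v=8: → [10,19),[8,17),[6,15),[4,13); WM=9; [0,9) fires=6
i=14 t=16 v=4: → [16,25),[14,23),[12,21),[10,19),[8,17); WM=14; [2,11) fires=6 [4,13) fires=4
i=15 t=19 v=5: → [18,27),[16,25),[14,23),[12,21); WM=17; [6,15) fires=4 [8,17) fires=3
i=16 t=20 v=1: → [20,29),[18,27),[16,25),[14,23),[12,21); WM=18
i=17 t=20 v=1: → [20,29),[18,27),[16,25),[14,23),[12,21); WM=18
i=18 t=21 v=5: → [20,29),[18,27),[16,25),[14,23); WM=19; [10,19) fires=3
i=19 t=23 v=3: → [22,31),[20,29),[18,27),[16,25); WM=21; [12,21) fires=3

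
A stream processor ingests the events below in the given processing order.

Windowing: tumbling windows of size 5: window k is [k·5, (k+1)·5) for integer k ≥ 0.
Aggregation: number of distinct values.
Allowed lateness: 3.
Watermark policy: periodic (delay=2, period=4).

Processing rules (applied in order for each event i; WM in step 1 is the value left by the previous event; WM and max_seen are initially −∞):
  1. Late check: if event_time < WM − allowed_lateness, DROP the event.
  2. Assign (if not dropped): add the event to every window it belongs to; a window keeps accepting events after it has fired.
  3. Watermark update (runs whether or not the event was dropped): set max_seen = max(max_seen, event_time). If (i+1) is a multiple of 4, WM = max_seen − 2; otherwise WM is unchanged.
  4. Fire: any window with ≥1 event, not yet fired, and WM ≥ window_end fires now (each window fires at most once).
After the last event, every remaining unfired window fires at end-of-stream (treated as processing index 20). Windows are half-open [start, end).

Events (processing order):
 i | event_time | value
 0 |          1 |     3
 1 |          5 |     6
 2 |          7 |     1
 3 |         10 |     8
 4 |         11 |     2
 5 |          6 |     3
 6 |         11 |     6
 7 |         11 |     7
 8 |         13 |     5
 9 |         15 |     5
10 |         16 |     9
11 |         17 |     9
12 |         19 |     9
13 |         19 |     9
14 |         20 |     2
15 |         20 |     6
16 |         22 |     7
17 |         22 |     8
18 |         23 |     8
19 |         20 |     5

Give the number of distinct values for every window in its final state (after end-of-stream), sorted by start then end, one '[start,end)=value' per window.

[0,5)=1 [5,10)=3 [10,15)=5 [15,20)=2 [20,25)=5

i=0 t=1 v=3: → [0,5); WM=−∞
i=1 t=5 v=6: → [5,10); WM=−∞
i=2 t=7 v=1: → [5,10); WM=−∞
i=3 t=10 v=8: → [10,15); WM=8; [0,5) fires=1
i=4 t=11 v=2: → [10,15); WM=8
i=5 t=6 v=3: → [5,10); WM=8
i=6 t=11 v=6: → [10,15); WM=8
i=7 t=11 v=7: → [10,15); WM=9
i=8 t=13 v=5: → [10,15); WM=9
i=9 t=15 v=5: → [15,20); WM=9
i=10 t=16 v=9: → [15,20); WM=9
i=11 t=17 v=9: → [15,20); WM=15; [5,10) fires=3 [10,15) fires=5
i=12 t=19 v=9: → [15,20); WM=15
i=13 t=19 v=9: → [15,20); WM=15
i=14 t=20 v=2: → [20,25); WM=15
i=15 t=20 v=6: → [20,25); WM=18
i=16 t=22 v=7: → [20,25); WM=18
i=17 t=22 v=8: → [20,25); WM=18
i=18 t=23 v=8: → [20,25); WM=18
i=19 t=20 v=5: → [20,25); WM=21; [15,20) fires=2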